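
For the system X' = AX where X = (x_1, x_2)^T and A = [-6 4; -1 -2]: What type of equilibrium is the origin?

A = [[-6,4],[-1,-2]]; det(A-λI) = λ^2 + 8λ + 16.
repeated λ = -4 with a single eigenvector.

stable improper node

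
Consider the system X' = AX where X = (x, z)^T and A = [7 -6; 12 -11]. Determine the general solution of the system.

x(t) = -C_1e^(-5t) + C_2e^(t), z(t) = -2C_1e^(-5t) + C_2e^(t)

Coefficient matrix A = [[7, -6], [12, -11]].
Characteristic polynomial det(A - λI) = λ^2 + 4λ - 5 = 0.
Eigenvalues λ = -5, 1.
For λ=-5: (A-λI) row 1 is [12, -6], so an eigenvector is (-1, -2).
For λ=1: (A-λI) row 1 is [6, -6], so an eigenvector is (1, 1).
General solution: C_1e^(-5t)(-1,-2) + C_2e^(t)(1,1).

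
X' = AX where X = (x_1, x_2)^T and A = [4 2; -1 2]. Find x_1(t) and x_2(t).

x_1(t) = c_1e^(3t)sin(t) + c_1e^(3t)cos(t) + c_2e^(3t)sin(t) - c_2e^(3t)cos(t), x_2(t) = -c_1e^(3t)sin(t) + c_2e^(3t)cos(t)

Coefficient matrix A = [[4, 2], [-1, 2]].
Characteristic polynomial det(A - λI) = λ^2 - 6λ + 10 = 0.
Eigenvalues λ = 3 ± i (complex conjugate pair).
For λ=3+i: an eigenvector is (1,0) - i(1,-1) = (1 - i, 0 + i).
A real fundamental pair from Re and Im of e^((3+i)t)v: X_1 = e^(3t)(cos(t)·(1,0) + sin(t)·(1,-1)), X_2 = e^(3t)(sin(t)·(1,0) - cos(t)·(1,-1)).
General solution: c_1X_1 + c_2X_2.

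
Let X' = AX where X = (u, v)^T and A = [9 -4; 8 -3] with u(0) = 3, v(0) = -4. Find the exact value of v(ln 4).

10184

A = [[9,-4],[8,-3]]; eigenvalues λ = 1, 5.
Eigenvectors: (1,2) for λ=1, (1,1) for λ=5.
From the initial condition, c_1 = -7, c_2 = 10.
v(ln 4) = (-7)(4^1)(2) + (10)(4^5)(1) = 10184.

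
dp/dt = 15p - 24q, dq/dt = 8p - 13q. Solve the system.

p(t) = -2C_1e^(3t) + 3C_2e^(-t), q(t) = -C_1e^(3t) + 2C_2e^(-t)

Coefficient matrix A = [[15, -24], [8, -13]].
Characteristic polynomial det(A - λI) = λ^2 - 2λ - 3 = 0.
Eigenvalues λ = 3, -1.
For λ=3: (A-λI) row 1 is [12, -24], so an eigenvector is (-2, -1).
For λ=-1: (A-λI) row 1 is [16, -24], so an eigenvector is (3, 2).
General solution: C_1e^(3t)(-2,-1) + C_2e^(-t)(3,2).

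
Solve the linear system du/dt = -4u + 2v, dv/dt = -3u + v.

u(t) = -K_1e^(-2t) - 2K_2e^(-t), v(t) = -K_1e^(-2t) - 3K_2e^(-t)

Coefficient matrix A = [[-4, 2], [-3, 1]].
Characteristic polynomial det(A - λI) = λ^2 + 3λ + 2 = 0.
Eigenvalues λ = -2, -1.
For λ=-2: (A-λI) row 1 is [-2, 2], so an eigenvector is (-1, -1).
For λ=-1: (A-λI) row 1 is [-3, 2], so an eigenvector is (-2, -3).
General solution: K_1e^(-2t)(-1,-1) + K_2e^(-t)(-2,-3).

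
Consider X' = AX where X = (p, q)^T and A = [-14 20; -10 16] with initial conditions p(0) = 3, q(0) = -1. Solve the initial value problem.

p(t) = -5e^(6t) + 8e^(-4t), q(t) = -5e^(6t) + 4e^(-4t)

Coefficient matrix A = [[-14, 20], [-10, 16]].
Characteristic polynomial det(A - λI) = λ^2 - 2λ - 24 = 0.
Eigenvalues λ = -4, 6.
For λ=-4: (A-λI) row 1 is [-10, 20], so an eigenvector is (-2, -1).
For λ=6: (A-λI) row 1 is [-20, 20], so an eigenvector is (1, 1).
General solution: C_1e^(-4t)(-2,-1) + C_2e^(6t)(1,1).
Applying p(0)=3, q(0)=-1 gives C_1=-4, C_2=-5.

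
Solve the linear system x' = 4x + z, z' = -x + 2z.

x(t) = -C_1e^(3t) - C_2te^(3t) + 2C_2e^(3t), z(t) = C_1e^(3t) + C_2te^(3t) - 3C_2e^(3t)

Coefficient matrix A = [[4, 1], [-1, 2]].
Characteristic polynomial det(A - λI) = λ^2 - 6λ + 9 = 0.
Single eigenvalue λ = 3 with algebraic multiplicity 2.
Eigenvector v = (-1,1); generalized eigenvector w with (A-λI)w=v is (2,-3).
General solution: e^(3t)[C_1·v + C_2·(t·v + w)].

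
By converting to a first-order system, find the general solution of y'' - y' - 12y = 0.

y(t) = K_1e^(4t) + K_2e^(-3t)

Let x_1 = y, x_2 = y'. Then x_1' = x_2 and x_2' = 12x_1 + x_2.
A = [[0,1],[12,1]]; det(A-λI) = λ^2 - λ - 12.
Eigenvalues λ = 4, -3 with eigenvectors (1,4), (1,-3).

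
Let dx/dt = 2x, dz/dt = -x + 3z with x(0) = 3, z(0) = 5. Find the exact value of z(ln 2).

28

A = [[2,0],[-1,3]]; eigenvalues λ = 2, 3.
Eigenvectors: (-1,-1) for λ=2, (0,1) for λ=3.
From the initial condition, c_1 = -3, c_2 = 2.
z(ln 2) = (-3)(2^2)(-1) + (2)(2^3)(1) = 28.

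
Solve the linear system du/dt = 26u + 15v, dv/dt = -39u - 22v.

u(t) = -2K_1e^(2t)sin(3t) + K_1e^(2t)cos(3t) + K_2e^(2t)sin(3t) + 2K_2e^(2t)cos(3t), v(t) = 3K_1e^(2t)sin(3t) - 2K_1e^(2t)cos(3t) - 2K_2e^(2t)sin(3t) - 3K_2e^(2t)cos(3t)

Coefficient matrix A = [[26, 15], [-39, -22]].
Characteristic polynomial det(A - λI) = λ^2 - 4λ + 13 = 0.
Eigenvalues λ = 2 ± 3i (complex conjugate pair).
For λ=2+3i: an eigenvector is (1,-2) - i(-2,3) = (1 + 2i, -2 - 3i).
A real fundamental pair from Re and Im of e^((2+3i)t)v: X_1 = e^(2t)(cos(3t)·(1,-2) + sin(3t)·(-2,3)), X_2 = e^(2t)(sin(3t)·(1,-2) - cos(3t)·(-2,3)).
General solution: K_1X_1 + K_2X_2.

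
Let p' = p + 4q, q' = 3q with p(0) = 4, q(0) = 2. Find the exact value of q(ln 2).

A = [[1,4],[0,3]]; eigenvalues λ = 3, 1.
Eigenvectors: (2,1) for λ=3, (1,0) for λ=1.
From the initial condition, c_1 = 2, c_2 = 0.
q(ln 2) = (2)(2^3)(1) + (0)(2^1)(0) = 16.

16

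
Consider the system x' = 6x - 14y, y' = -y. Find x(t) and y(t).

Coefficient matrix A = [[6, -14], [0, -1]].
Characteristic polynomial det(A - λI) = λ^2 - 5λ - 6 = 0.
Eigenvalues λ = 6, -1.
For λ=6: (A-λI) row 1 is [0, -14], so an eigenvector is (-1, 0).
For λ=-1: (A-λI) row 1 is [7, -14], so an eigenvector is (-2, -1).
General solution: C_1e^(6t)(-1,0) + C_2e^(-t)(-2,-1).

x(t) = -C_1e^(6t) - 2C_2e^(-t), y(t) = -C_2e^(-t)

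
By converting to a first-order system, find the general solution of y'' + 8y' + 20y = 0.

y(t) = C_1e^(-4t)cos(2t) + C_2e^(-4t)sin(2t)

Let x_1 = y, x_2 = y'. Then x_1' = x_2 and x_2' = -20x_1 - 8x_2.
A = [[0,1],[-20,-8]]; det(A-λI) = λ^2 + 8λ + 20.
Eigenvalues λ = -4 ± 2i.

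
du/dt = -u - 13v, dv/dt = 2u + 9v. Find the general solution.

Coefficient matrix A = [[-1, -13], [2, 9]].
Characteristic polynomial det(A - λI) = λ^2 - 8λ + 17 = 0.
Eigenvalues λ = 4 ± i (complex conjugate pair).
For λ=4+i: an eigenvector is (-2,1) - i(-3,1) = (-2 + 3i, 1 - i).
A real fundamental pair from Re and Im of e^((4+i)t)v: X_1 = e^(4t)(cos(t)·(-2,1) + sin(t)·(-3,1)), X_2 = e^(4t)(sin(t)·(-2,1) - cos(t)·(-3,1)).
General solution: K_1X_1 + K_2X_2.

u(t) = -3K_1e^(4t)sin(t) - 2K_1e^(4t)cos(t) - 2K_2e^(4t)sin(t) + 3K_2e^(4t)cos(t), v(t) = K_1e^(4t)sin(t) + K_1e^(4t)cos(t) + K_2e^(4t)sin(t) - K_2e^(4t)cos(t)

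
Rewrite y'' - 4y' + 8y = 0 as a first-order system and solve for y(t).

Let x_1 = y, x_2 = y'. Then x_1' = x_2 and x_2' = -8x_1 + 4x_2.
A = [[0,1],[-8,4]]; det(A-λI) = λ^2 - 4λ + 8.
Eigenvalues λ = 2 ± 2i.

y(t) = C_1e^(2t)cos(2t) + C_2e^(2t)sin(2t)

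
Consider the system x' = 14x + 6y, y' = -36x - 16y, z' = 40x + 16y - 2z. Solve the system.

Coefficient matrix A = [[14, 6, 0], [-36, -16, 0], [40, 16, -2]].
det(A - λI) = 0 gives eigenvalues λ = -2, -4, 2.
For λ=-2: eigenvector (0,0,1).
For λ=-4: eigenvector (-1,3,-4).
For λ=2: eigenvector (1,-2,2).
General solution: K_1e^(-2t)(0,0,1) + K_2e^(-4t)(-1,3,-4) + K_3e^(2t)(1,-2,2).

x(t) = -K_2e^(-4t) + K_3e^(2t), y(t) = 3K_2e^(-4t) - 2K_3e^(2t), z(t) = K_1e^(-2t) - 4K_2e^(-4t) + 2K_3e^(2t)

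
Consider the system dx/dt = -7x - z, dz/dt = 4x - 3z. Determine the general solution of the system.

x(t) = -C_1e^(-5t) - C_2te^(-5t), z(t) = 2C_1e^(-5t) + 2C_2te^(-5t) + C_2e^(-5t)

Coefficient matrix A = [[-7, -1], [4, -3]].
Characteristic polynomial det(A - λI) = λ^2 + 10λ + 25 = 0.
Single eigenvalue λ = -5 with algebraic multiplicity 2.
Eigenvector v = (-1,2); generalized eigenvector w with (A-λI)w=v is (0,1).
General solution: e^(-5t)[C_1·v + C_2·(t·v + w)].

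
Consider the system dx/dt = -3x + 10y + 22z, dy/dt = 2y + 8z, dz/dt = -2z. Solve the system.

x(t) = K_1e^(-3t) + 2K_2e^(2t) + 2K_3e^(-2t), y(t) = K_2e^(2t) - 2K_3e^(-2t), z(t) = K_3e^(-2t)

Coefficient matrix A = [[-3, 10, 22], [0, 2, 8], [0, 0, -2]].
det(A - λI) = 0 gives eigenvalues λ = -3, 2, -2.
For λ=-3: eigenvector (1,0,0).
For λ=2: eigenvector (2,1,0).
For λ=-2: eigenvector (2,-2,1).
General solution: K_1e^(-3t)(1,0,0) + K_2e^(2t)(2,1,0) + K_3e^(-2t)(2,-2,1).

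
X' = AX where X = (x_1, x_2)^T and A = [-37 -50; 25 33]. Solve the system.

x_1(t) = -C_1e^(-2t)sin(5t) + 3C_1e^(-2t)cos(5t) + 3C_2e^(-2t)sin(5t) + C_2e^(-2t)cos(5t), x_2(t) = C_1e^(-2t)sin(5t) - 2C_1e^(-2t)cos(5t) - 2C_2e^(-2t)sin(5t) - C_2e^(-2t)cos(5t)

Coefficient matrix A = [[-37, -50], [25, 33]].
Characteristic polynomial det(A - λI) = λ^2 + 4λ + 29 = 0.
Eigenvalues λ = -2 ± 5i (complex conjugate pair).
For λ=-2+5i: an eigenvector is (3,-2) - i(-1,1) = (3 + i, -2 - i).
A real fundamental pair from Re and Im of e^((-2+5i)t)v: X_1 = e^(-2t)(cos(5t)·(3,-2) + sin(5t)·(-1,1)), X_2 = e^(-2t)(sin(5t)·(3,-2) - cos(5t)·(-1,1)).
General solution: C_1X_1 + C_2X_2.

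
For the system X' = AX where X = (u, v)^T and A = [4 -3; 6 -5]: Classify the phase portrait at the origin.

A = [[4,-3],[6,-5]]; det(A-λI) = λ^2 + λ - 2.
λ = 1, -2: opposite signs.

saddle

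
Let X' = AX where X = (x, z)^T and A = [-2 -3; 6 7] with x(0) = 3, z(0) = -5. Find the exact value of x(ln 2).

34

A = [[-2,-3],[6,7]]; eigenvalues λ = 1, 4.
Eigenvectors: (1,-1) for λ=1, (-1,2) for λ=4.
From the initial condition, c_1 = 1, c_2 = -2.
x(ln 2) = (1)(2^1)(1) + (-2)(2^4)(-1) = 34.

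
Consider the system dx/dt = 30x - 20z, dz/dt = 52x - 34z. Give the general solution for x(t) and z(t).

x(t) = K_1e^(-2t)sin(4t) + 2K_1e^(-2t)cos(4t) + 2K_2e^(-2t)sin(4t) - K_2e^(-2t)cos(4t), z(t) = 2K_1e^(-2t)sin(4t) + 3K_1e^(-2t)cos(4t) + 3K_2e^(-2t)sin(4t) - 2K_2e^(-2t)cos(4t)

Coefficient matrix A = [[30, -20], [52, -34]].
Characteristic polynomial det(A - λI) = λ^2 + 4λ + 20 = 0.
Eigenvalues λ = -2 ± 4i (complex conjugate pair).
For λ=-2+4i: an eigenvector is (2,3) - i(1,2) = (2 - i, 3 - 2i).
A real fundamental pair from Re and Im of e^((-2+4i)t)v: X_1 = e^(-2t)(cos(4t)·(2,3) + sin(4t)·(1,2)), X_2 = e^(-2t)(sin(4t)·(2,3) - cos(4t)·(1,2)).
General solution: K_1X_1 + K_2X_2.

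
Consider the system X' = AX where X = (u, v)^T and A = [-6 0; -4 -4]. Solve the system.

u(t) = C_1e^(-6t), v(t) = 2C_1e^(-6t) - C_2e^(-4t)

Coefficient matrix A = [[-6, 0], [-4, -4]].
Characteristic polynomial det(A - λI) = λ^2 + 10λ + 24 = 0.
Eigenvalues λ = -6, -4.
For λ=-6: (A-λI) row 2 is [-4, 2], so an eigenvector is (1, 2).
For λ=-4: (A-λI) row 1 is [-2, 0], so an eigenvector is (0, -1).
General solution: C_1e^(-6t)(1,2) + C_2e^(-4t)(0,-1).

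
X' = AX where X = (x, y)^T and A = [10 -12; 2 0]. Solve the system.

x(t) = -3K_1e^(6t) + 2K_2e^(4t), y(t) = -K_1e^(6t) + K_2e^(4t)

Coefficient matrix A = [[10, -12], [2, 0]].
Characteristic polynomial det(A - λI) = λ^2 - 10λ + 24 = 0.
Eigenvalues λ = 6, 4.
For λ=6: (A-λI) row 1 is [4, -12], so an eigenvector is (-3, -1).
For λ=4: (A-λI) row 1 is [6, -12], so an eigenvector is (2, 1).
General solution: K_1e^(6t)(-3,-1) + K_2e^(4t)(2,1).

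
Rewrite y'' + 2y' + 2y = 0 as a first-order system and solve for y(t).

Let x_1 = y, x_2 = y'. Then x_1' = x_2 and x_2' = -2x_1 - 2x_2.
A = [[0,1],[-2,-2]]; det(A-λI) = λ^2 + 2λ + 2.
Eigenvalues λ = -1 ± i.

y(t) = K_1e^(-t)cos(t) + K_2e^(-t)sin(t)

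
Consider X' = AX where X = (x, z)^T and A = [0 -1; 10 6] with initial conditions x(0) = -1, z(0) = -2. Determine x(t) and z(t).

x(t) = 5e^(3t)sin(t) - e^(3t)cos(t), z(t) = -16e^(3t)sin(t) - 2e^(3t)cos(t)

Coefficient matrix A = [[0, -1], [10, 6]].
Characteristic polynomial det(A - λI) = λ^2 - 6λ + 10 = 0.
Eigenvalues λ = 3 ± i (complex conjugate pair).
For λ=3+i: an eigenvector is (0,1) - i(-1,3) = (0 + i, 1 - 3i).
A real fundamental pair from Re and Im of e^((3+i)t)v: X_1 = e^(3t)(cos(t)·(0,1) + sin(t)·(-1,3)), X_2 = e^(3t)(sin(t)·(0,1) - cos(t)·(-1,3)).
General solution: K_1X_1 + K_2X_2.
Applying x(0)=-1, z(0)=-2 gives K_1=-5, K_2=-1.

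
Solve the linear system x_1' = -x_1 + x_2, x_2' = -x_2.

Coefficient matrix A = [[-1, 1], [0, -1]].
Characteristic polynomial det(A - λI) = λ^2 + 2λ + 1 = 0.
Single eigenvalue λ = -1 with algebraic multiplicity 2.
Eigenvector v = (-1,0); generalized eigenvector w with (A-λI)w=v is (-2,-1).
General solution: e^(-t)[C_1·v + C_2·(t·v + w)].

x_1(t) = -C_1e^(-t) - C_2te^(-t) - 2C_2e^(-t), x_2(t) = -C_2e^(-t)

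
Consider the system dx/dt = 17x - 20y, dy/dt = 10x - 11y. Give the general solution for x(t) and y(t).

Coefficient matrix A = [[17, -20], [10, -11]].
Characteristic polynomial det(A - λI) = λ^2 - 6λ + 13 = 0.
Eigenvalues λ = 3 ± 2i (complex conjugate pair).
For λ=3+2i: an eigenvector is (-1,-1) - i(3,2) = (-1 - 3i, -1 - 2i).
A real fundamental pair from Re and Im of e^((3+2i)t)v: X_1 = e^(3t)(cos(2t)·(-1,-1) + sin(2t)·(3,2)), X_2 = e^(3t)(sin(2t)·(-1,-1) - cos(2t)·(3,2)).
General solution: c_1X_1 + c_2X_2.

x(t) = 3c_1e^(3t)sin(2t) - c_1e^(3t)cos(2t) - c_2e^(3t)sin(2t) - 3c_2e^(3t)cos(2t), y(t) = 2c_1e^(3t)sin(2t) - c_1e^(3t)cos(2t) - c_2e^(3t)sin(2t) - 2c_2e^(3t)cos(2t)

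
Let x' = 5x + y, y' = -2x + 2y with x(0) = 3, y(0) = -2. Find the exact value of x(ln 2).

56

A = [[5,1],[-2,2]]; eigenvalues λ = 4, 3.
Eigenvectors: (-1,1) for λ=4, (1,-2) for λ=3.
From the initial condition, c_1 = -4, c_2 = -1.
x(ln 2) = (-4)(2^4)(-1) + (-1)(2^3)(1) = 56.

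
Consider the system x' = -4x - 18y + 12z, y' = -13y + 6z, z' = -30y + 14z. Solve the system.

x(t) = C_1e^(-4t) + 2C_2e^(-t) + 4C_3e^(2t), y(t) = C_2e^(-t) + 2C_3e^(2t), z(t) = 2C_2e^(-t) + 5C_3e^(2t)

Coefficient matrix A = [[-4, -18, 12], [0, -13, 6], [0, -30, 14]].
det(A - λI) = 0 gives eigenvalues λ = -4, -1, 2.
For λ=-4: eigenvector (1,0,0).
For λ=-1: eigenvector (2,1,2).
For λ=2: eigenvector (4,2,5).
General solution: C_1e^(-4t)(1,0,0) + C_2e^(-t)(2,1,2) + C_3e^(2t)(4,2,5).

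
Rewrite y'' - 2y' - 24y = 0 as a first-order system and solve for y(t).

Let x_1 = y, x_2 = y'. Then x_1' = x_2 and x_2' = 24x_1 + 2x_2.
A = [[0,1],[24,2]]; det(A-λI) = λ^2 - 2λ - 24.
Eigenvalues λ = -4, 6 with eigenvectors (1,-4), (1,6).

y(t) = K_1e^(-4t) + K_2e^(6t)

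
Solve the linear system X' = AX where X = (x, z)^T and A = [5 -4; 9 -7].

x(t) = -2c_1e^(-t) - 2c_2te^(-t) - c_2e^(-t), z(t) = -3c_1e^(-t) - 3c_2te^(-t) - c_2e^(-t)

Coefficient matrix A = [[5, -4], [9, -7]].
Characteristic polynomial det(A - λI) = λ^2 + 2λ + 1 = 0.
Single eigenvalue λ = -1 with algebraic multiplicity 2.
Eigenvector v = (-2,-3); generalized eigenvector w with (A-λI)w=v is (-1,-1).
General solution: e^(-t)[c_1·v + c_2·(t·v + w)].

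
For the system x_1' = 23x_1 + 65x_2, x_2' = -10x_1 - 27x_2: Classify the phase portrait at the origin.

A = [[23,65],[-10,-27]]; det(A-λI) = λ^2 + 4λ + 29.
λ = -2 ± 5i: negative real part.

stable spiral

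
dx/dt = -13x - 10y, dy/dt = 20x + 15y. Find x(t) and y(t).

x(t) = 2K_1e^(t)sin(2t) - K_1e^(t)cos(2t) - K_2e^(t)sin(2t) - 2K_2e^(t)cos(2t), y(t) = -3K_1e^(t)sin(2t) + K_1e^(t)cos(2t) + K_2e^(t)sin(2t) + 3K_2e^(t)cos(2t)

Coefficient matrix A = [[-13, -10], [20, 15]].
Characteristic polynomial det(A - λI) = λ^2 - 2λ + 5 = 0.
Eigenvalues λ = 1 ± 2i (complex conjugate pair).
For λ=1+2i: an eigenvector is (-1,1) - i(2,-3) = (-1 - 2i, 1 + 3i).
A real fundamental pair from Re and Im of e^((1+2i)t)v: X_1 = e^(t)(cos(2t)·(-1,1) + sin(2t)·(2,-3)), X_2 = e^(t)(sin(2t)·(-1,1) - cos(2t)·(2,-3)).
General solution: K_1X_1 + K_2X_2.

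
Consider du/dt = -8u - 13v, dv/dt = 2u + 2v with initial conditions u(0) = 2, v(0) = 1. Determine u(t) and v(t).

Coefficient matrix A = [[-8, -13], [2, 2]].
Characteristic polynomial det(A - λI) = λ^2 + 6λ + 10 = 0.
Eigenvalues λ = -3 ± i (complex conjugate pair).
For λ=-3+i: an eigenvector is (3,-1) - i(-2,1) = (3 + 2i, -1 - i).
A real fundamental pair from Re and Im of e^((-3+i)t)v: X_1 = e^(-3t)(cos(t)·(3,-1) + sin(t)·(-2,1)), X_2 = e^(-3t)(sin(t)·(3,-1) - cos(t)·(-2,1)).
General solution: C_1X_1 + C_2X_2.
Applying u(0)=2, v(0)=1 gives C_1=4, C_2=-5.

u(t) = -23e^(-3t)sin(t) + 2e^(-3t)cos(t), v(t) = 9e^(-3t)sin(t) + e^(-3t)cos(t)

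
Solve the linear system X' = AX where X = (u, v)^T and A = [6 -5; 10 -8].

u(t) = -C_1e^(-t)sin(t) + 2C_1e^(-t)cos(t) + 2C_2e^(-t)sin(t) + C_2e^(-t)cos(t), v(t) = -C_1e^(-t)sin(t) + 3C_1e^(-t)cos(t) + 3C_2e^(-t)sin(t) + C_2e^(-t)cos(t)

Coefficient matrix A = [[6, -5], [10, -8]].
Characteristic polynomial det(A - λI) = λ^2 + 2λ + 2 = 0.
Eigenvalues λ = -1 ± i (complex conjugate pair).
For λ=-1+i: an eigenvector is (2,3) - i(-1,-1) = (2 + i, 3 + i).
A real fundamental pair from Re and Im of e^((-1+i)t)v: X_1 = e^(-t)(cos(t)·(2,3) + sin(t)·(-1,-1)), X_2 = e^(-t)(sin(t)·(2,3) - cos(t)·(-1,-1)).
General solution: C_1X_1 + C_2X_2.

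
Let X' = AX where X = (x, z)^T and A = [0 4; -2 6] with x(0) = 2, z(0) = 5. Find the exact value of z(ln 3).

A = [[0,4],[-2,6]]; eigenvalues λ = 4, 2.
Eigenvectors: (-1,-1) for λ=4, (2,1) for λ=2.
From the initial condition, c_1 = -8, c_2 = -3.
z(ln 3) = (-8)(3^4)(-1) + (-3)(3^2)(1) = 621.

621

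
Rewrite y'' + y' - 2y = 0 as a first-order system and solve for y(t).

Let x_1 = y, x_2 = y'. Then x_1' = x_2 and x_2' = 2x_1 - x_2.
A = [[0,1],[2,-1]]; det(A-λI) = λ^2 + λ - 2.
Eigenvalues λ = -2, 1 with eigenvectors (1,-2), (1,1).

y(t) = C_1e^(-2t) + C_2e^(t)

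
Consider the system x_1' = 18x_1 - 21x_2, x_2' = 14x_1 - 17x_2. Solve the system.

x_1(t) = -c_1e^(-3t) - 3c_2e^(4t), x_2(t) = -c_1e^(-3t) - 2c_2e^(4t)

Coefficient matrix A = [[18, -21], [14, -17]].
Characteristic polynomial det(A - λI) = λ^2 - λ - 12 = 0.
Eigenvalues λ = -3, 4.
For λ=-3: (A-λI) row 1 is [21, -21], so an eigenvector is (-1, -1).
For λ=4: (A-λI) row 1 is [14, -21], so an eigenvector is (-3, -2).
General solution: c_1e^(-3t)(-1,-1) + c_2e^(4t)(-3,-2).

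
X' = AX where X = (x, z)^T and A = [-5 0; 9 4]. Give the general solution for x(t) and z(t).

x(t) = -c_2e^(-5t), z(t) = -c_1e^(4t) + c_2e^(-5t)

Coefficient matrix A = [[-5, 0], [9, 4]].
Characteristic polynomial det(A - λI) = λ^2 + λ - 20 = 0.
Eigenvalues λ = 4, -5.
For λ=4: (A-λI) row 1 is [-9, 0], so an eigenvector is (0, -1).
For λ=-5: (A-λI) row 2 is [9, 9], so an eigenvector is (-1, 1).
General solution: c_1e^(4t)(0,-1) + c_2e^(-5t)(-1,1).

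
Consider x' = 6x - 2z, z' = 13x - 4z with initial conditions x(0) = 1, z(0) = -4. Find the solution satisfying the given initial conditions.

x(t) = 13e^(t)sin(t) + e^(t)cos(t), z(t) = 33e^(t)sin(t) - 4e^(t)cos(t)

Coefficient matrix A = [[6, -2], [13, -4]].
Characteristic polynomial det(A - λI) = λ^2 - 2λ + 2 = 0.
Eigenvalues λ = 1 ± i (complex conjugate pair).
For λ=1+i: an eigenvector is (1,2) - i(1,3) = (1 - i, 2 - 3i).
A real fundamental pair from Re and Im of e^((1+i)t)v: X_1 = e^(t)(cos(t)·(1,2) + sin(t)·(1,3)), X_2 = e^(t)(sin(t)·(1,2) - cos(t)·(1,3)).
General solution: c_1X_1 + c_2X_2.
Applying x(0)=1, z(0)=-4 gives c_1=7, c_2=6.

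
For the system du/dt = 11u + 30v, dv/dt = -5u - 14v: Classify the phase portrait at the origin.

saddle

A = [[11,30],[-5,-14]]; det(A-λI) = λ^2 + 3λ - 4.
λ = -4, 1: opposite signs.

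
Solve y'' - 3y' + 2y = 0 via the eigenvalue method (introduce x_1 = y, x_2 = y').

y(t) = C_1e^(t) + C_2e^(2t)

Let x_1 = y, x_2 = y'. Then x_1' = x_2 and x_2' = -2x_1 + 3x_2.
A = [[0,1],[-2,3]]; det(A-λI) = λ^2 - 3λ + 2.
Eigenvalues λ = 1, 2 with eigenvectors (1,1), (1,2).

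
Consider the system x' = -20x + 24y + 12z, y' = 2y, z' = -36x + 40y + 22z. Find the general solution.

Coefficient matrix A = [[-20, 24, 12], [0, 2, 0], [-36, 40, 22]].
det(A - λI) = 0 gives eigenvalues λ = 4, 2, -2.
For λ=4: eigenvector (1,0,2).
For λ=2: eigenvector (0,1,-2).
For λ=-2: eigenvector (-2,0,-3).
General solution: c_1e^(4t)(1,0,2) + c_2e^(2t)(0,1,-2) + c_3e^(-2t)(-2,0,-3).

x(t) = c_1e^(4t) - 2c_3e^(-2t), y(t) = c_2e^(2t), z(t) = 2c_1e^(4t) - 2c_2e^(2t) - 3c_3e^(-2t)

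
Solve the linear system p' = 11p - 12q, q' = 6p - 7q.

p(t) = -2c_1e^(5t) + c_2e^(-t), q(t) = -c_1e^(5t) + c_2e^(-t)

Coefficient matrix A = [[11, -12], [6, -7]].
Characteristic polynomial det(A - λI) = λ^2 - 4λ - 5 = 0.
Eigenvalues λ = 5, -1.
For λ=5: (A-λI) row 1 is [6, -12], so an eigenvector is (-2, -1).
For λ=-1: (A-λI) row 1 is [12, -12], so an eigenvector is (1, 1).
General solution: c_1e^(5t)(-2,-1) + c_2e^(-t)(1,1).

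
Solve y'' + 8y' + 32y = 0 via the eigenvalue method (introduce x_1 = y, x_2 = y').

Let x_1 = y, x_2 = y'. Then x_1' = x_2 and x_2' = -32x_1 - 8x_2.
A = [[0,1],[-32,-8]]; det(A-λI) = λ^2 + 8λ + 32.
Eigenvalues λ = -4 ± 4i.

y(t) = C_1e^(-4t)cos(4t) + C_2e^(-4t)sin(4t)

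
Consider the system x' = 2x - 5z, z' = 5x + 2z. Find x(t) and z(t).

Coefficient matrix A = [[2, -5], [5, 2]].
Characteristic polynomial det(A - λI) = λ^2 - 4λ + 29 = 0.
Eigenvalues λ = 2 ± 5i (complex conjugate pair).
For λ=2+5i: an eigenvector is (0,1) - i(-1,0) = (0 + i, 1).
A real fundamental pair from Re and Im of e^((2+5i)t)v: X_1 = e^(2t)(cos(5t)·(0,1) + sin(5t)·(-1,0)), X_2 = e^(2t)(sin(5t)·(0,1) - cos(5t)·(-1,0)).
General solution: K_1X_1 + K_2X_2.

x(t) = -K_1e^(2t)sin(5t) + K_2e^(2t)cos(5t), z(t) = K_1e^(2t)cos(5t) + K_2e^(2t)sin(5t)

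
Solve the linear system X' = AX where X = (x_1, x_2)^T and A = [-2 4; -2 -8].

x_1(t) = -2C_1e^(-4t) + C_2e^(-6t), x_2(t) = C_1e^(-4t) - C_2e^(-6t)

Coefficient matrix A = [[-2, 4], [-2, -8]].
Characteristic polynomial det(A - λI) = λ^2 + 10λ + 24 = 0.
Eigenvalues λ = -4, -6.
For λ=-4: (A-λI) row 1 is [2, 4], so an eigenvector is (-2, 1).
For λ=-6: (A-λI) row 1 is [4, 4], so an eigenvector is (1, -1).
General solution: C_1e^(-4t)(-2,1) + C_2e^(-6t)(1,-1).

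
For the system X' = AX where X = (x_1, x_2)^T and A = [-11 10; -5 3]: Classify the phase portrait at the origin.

A = [[-11,10],[-5,3]]; det(A-λI) = λ^2 + 8λ + 17.
λ = -4 ± i: negative real part.

stable spiral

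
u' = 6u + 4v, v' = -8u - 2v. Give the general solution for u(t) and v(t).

Coefficient matrix A = [[6, 4], [-8, -2]].
Characteristic polynomial det(A - λI) = λ^2 - 4λ + 20 = 0.
Eigenvalues λ = 2 ± 4i (complex conjugate pair).
For λ=2+4i: an eigenvector is (-1,1) - i(0,1) = (-1, 1 - i).
A real fundamental pair from Re and Im of e^((2+4i)t)v: X_1 = e^(2t)(cos(4t)·(-1,1) + sin(4t)·(0,1)), X_2 = e^(2t)(sin(4t)·(-1,1) - cos(4t)·(0,1)).
General solution: c_1X_1 + c_2X_2.

u(t) = -c_1e^(2t)cos(4t) - c_2e^(2t)sin(4t), v(t) = c_1e^(2t)sin(4t) + c_1e^(2t)cos(4t) + c_2e^(2t)sin(4t) - c_2e^(2t)cos(4t)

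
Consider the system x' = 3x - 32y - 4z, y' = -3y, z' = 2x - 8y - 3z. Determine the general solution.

x(t) = 2K_1e^(t) + 4K_2e^(-3t) + K_3e^(-t), y(t) = K_2e^(-3t), z(t) = K_1e^(t) - 2K_2e^(-3t) + K_3e^(-t)

Coefficient matrix A = [[3, -32, -4], [0, -3, 0], [2, -8, -3]].
det(A - λI) = 0 gives eigenvalues λ = 1, -3, -1.
For λ=1: eigenvector (2,0,1).
For λ=-3: eigenvector (4,1,-2).
For λ=-1: eigenvector (1,0,1).
General solution: K_1e^(t)(2,0,1) + K_2e^(-3t)(4,1,-2) + K_3e^(-t)(1,0,1).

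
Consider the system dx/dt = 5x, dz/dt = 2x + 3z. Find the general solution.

x(t) = -c_2e^(5t), z(t) = c_1e^(3t) - c_2e^(5t)

Coefficient matrix A = [[5, 0], [2, 3]].
Characteristic polynomial det(A - λI) = λ^2 - 8λ + 15 = 0.
Eigenvalues λ = 3, 5.
For λ=3: (A-λI) row 1 is [2, 0], so an eigenvector is (0, 1).
For λ=5: (A-λI) row 2 is [2, -2], so an eigenvector is (-1, -1).
General solution: c_1e^(3t)(0,1) + c_2e^(5t)(-1,-1).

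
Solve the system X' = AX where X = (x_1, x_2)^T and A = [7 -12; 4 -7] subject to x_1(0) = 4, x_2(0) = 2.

x_1(t) = 4e^(t), x_2(t) = 2e^(t)

Coefficient matrix A = [[7, -12], [4, -7]].
Characteristic polynomial det(A - λI) = λ^2 - 1 = 0.
Eigenvalues λ = 1, -1.
For λ=1: (A-λI) row 1 is [6, -12], so an eigenvector is (2, 1).
For λ=-1: (A-λI) row 1 is [8, -12], so an eigenvector is (-3, -2).
General solution: K_1e^(t)(2,1) + K_2e^(-t)(-3,-2).
Applying x_1(0)=4, x_2(0)=2 gives K_1=2, K_2=0.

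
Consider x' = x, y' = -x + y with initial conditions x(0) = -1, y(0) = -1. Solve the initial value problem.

x(t) = -e^(t), y(t) = te^(t) - e^(t)

Coefficient matrix A = [[1, 0], [-1, 1]].
Characteristic polynomial det(A - λI) = λ^2 - 2λ + 1 = 0.
Single eigenvalue λ = 1 with algebraic multiplicity 2.
Eigenvector v = (0,1); generalized eigenvector w with (A-λI)w=v is (-1,1).
General solution: e^(t)[c_1·v + c_2·(t·v + w)].
Applying x(0)=-1, y(0)=-1 gives c_1=-2, c_2=1.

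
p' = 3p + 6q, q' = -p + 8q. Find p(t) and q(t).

p(t) = 2K_1e^(6t) - 3K_2e^(5t), q(t) = K_1e^(6t) - K_2e^(5t)

Coefficient matrix A = [[3, 6], [-1, 8]].
Characteristic polynomial det(A - λI) = λ^2 - 11λ + 30 = 0.
Eigenvalues λ = 6, 5.
For λ=6: (A-λI) row 1 is [-3, 6], so an eigenvector is (2, 1).
For λ=5: (A-λI) row 1 is [-2, 6], so an eigenvector is (-3, -1).
General solution: K_1e^(6t)(2,1) + K_2e^(5t)(-3,-1).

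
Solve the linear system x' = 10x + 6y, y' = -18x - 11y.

x(t) = 2c_1e^(t) + c_2e^(-2t), y(t) = -3c_1e^(t) - 2c_2e^(-2t)

Coefficient matrix A = [[10, 6], [-18, -11]].
Characteristic polynomial det(A - λI) = λ^2 + λ - 2 = 0.
Eigenvalues λ = 1, -2.
For λ=1: (A-λI) row 1 is [9, 6], so an eigenvector is (2, -3).
For λ=-2: (A-λI) row 1 is [12, 6], so an eigenvector is (1, -2).
General solution: c_1e^(t)(2,-3) + c_2e^(-2t)(1,-2).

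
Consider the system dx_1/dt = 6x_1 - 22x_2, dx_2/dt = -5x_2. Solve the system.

Coefficient matrix A = [[6, -22], [0, -5]].
Characteristic polynomial det(A - λI) = λ^2 - λ - 30 = 0.
Eigenvalues λ = 6, -5.
For λ=6: (A-λI) row 1 is [0, -22], so an eigenvector is (-1, 0).
For λ=-5: (A-λI) row 1 is [11, -22], so an eigenvector is (-2, -1).
General solution: C_1e^(6t)(-1,0) + C_2e^(-5t)(-2,-1).

x_1(t) = -C_1e^(6t) - 2C_2e^(-5t), x_2(t) = -C_2e^(-5t)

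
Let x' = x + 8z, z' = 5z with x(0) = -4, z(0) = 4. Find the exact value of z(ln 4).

A = [[1,8],[0,5]]; eigenvalues λ = 5, 1.
Eigenvectors: (-2,-1) for λ=5, (1,0) for λ=1.
From the initial condition, c_1 = -4, c_2 = -12.
z(ln 4) = (-4)(4^5)(-1) + (-12)(4^1)(0) = 4096.

4096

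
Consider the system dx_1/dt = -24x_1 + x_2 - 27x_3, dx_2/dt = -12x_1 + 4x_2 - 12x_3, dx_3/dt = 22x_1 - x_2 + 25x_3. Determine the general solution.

x_1(t) = 5C_1e^(-2t) - C_2e^(3t) + C_3e^(4t), x_2(t) = 2C_1e^(-2t) + C_3e^(4t), x_3(t) = -4C_1e^(-2t) + C_2e^(3t) - C_3e^(4t)

Coefficient matrix A = [[-24, 1, -27], [-12, 4, -12], [22, -1, 25]].
det(A - λI) = 0 gives eigenvalues λ = -2, 3, 4.
For λ=-2: eigenvector (5,2,-4).
For λ=3: eigenvector (-1,0,1).
For λ=4: eigenvector (1,1,-1).
General solution: C_1e^(-2t)(5,2,-4) + C_2e^(3t)(-1,0,1) + C_3e^(4t)(1,1,-1).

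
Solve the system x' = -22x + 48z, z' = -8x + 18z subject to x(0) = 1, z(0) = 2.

x(t) = 10e^(2t) - 9e^(-6t), z(t) = 5e^(2t) - 3e^(-6t)

Coefficient matrix A = [[-22, 48], [-8, 18]].
Characteristic polynomial det(A - λI) = λ^2 + 4λ - 12 = 0.
Eigenvalues λ = -6, 2.
For λ=-6: (A-λI) row 1 is [-16, 48], so an eigenvector is (-3, -1).
For λ=2: (A-λI) row 1 is [-24, 48], so an eigenvector is (-2, -1).
General solution: c_1e^(-6t)(-3,-1) + c_2e^(2t)(-2,-1).
Applying x(0)=1, z(0)=2 gives c_1=3, c_2=-5.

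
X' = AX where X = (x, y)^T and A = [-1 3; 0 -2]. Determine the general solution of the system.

x(t) = 3c_1e^(-2t) + c_2e^(-t), y(t) = -c_1e^(-2t)

Coefficient matrix A = [[-1, 3], [0, -2]].
Characteristic polynomial det(A - λI) = λ^2 + 3λ + 2 = 0.
Eigenvalues λ = -2, -1.
For λ=-2: (A-λI) row 1 is [1, 3], so an eigenvector is (3, -1).
For λ=-1: (A-λI) row 1 is [0, 3], so an eigenvector is (1, 0).
General solution: c_1e^(-2t)(3,-1) + c_2e^(-t)(1,0).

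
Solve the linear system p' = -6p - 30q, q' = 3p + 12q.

Coefficient matrix A = [[-6, -30], [3, 12]].
Characteristic polynomial det(A - λI) = λ^2 - 6λ + 18 = 0.
Eigenvalues λ = 3 ± 3i (complex conjugate pair).
For λ=3+3i: an eigenvector is (3,-1) - i(1,0) = (3 - i, -1).
A real fundamental pair from Re and Im of e^((3+3i)t)v: X_1 = e^(3t)(cos(3t)·(3,-1) + sin(3t)·(1,0)), X_2 = e^(3t)(sin(3t)·(3,-1) - cos(3t)·(1,0)).
General solution: C_1X_1 + C_2X_2.

p(t) = C_1e^(3t)sin(3t) + 3C_1e^(3t)cos(3t) + 3C_2e^(3t)sin(3t) - C_2e^(3t)cos(3t), q(t) = -C_1e^(3t)cos(3t) - C_2e^(3t)sin(3t)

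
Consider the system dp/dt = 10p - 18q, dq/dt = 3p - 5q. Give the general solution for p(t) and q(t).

Coefficient matrix A = [[10, -18], [3, -5]].
Characteristic polynomial det(A - λI) = λ^2 - 5λ + 4 = 0.
Eigenvalues λ = 4, 1.
For λ=4: (A-λI) row 1 is [6, -18], so an eigenvector is (3, 1).
For λ=1: (A-λI) row 1 is [9, -18], so an eigenvector is (-2, -1).
General solution: c_1e^(4t)(3,1) + c_2e^(t)(-2,-1).

p(t) = 3c_1e^(4t) - 2c_2e^(t), q(t) = c_1e^(4t) - c_2e^(t)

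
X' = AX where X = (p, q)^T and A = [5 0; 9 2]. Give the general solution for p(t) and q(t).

Coefficient matrix A = [[5, 0], [9, 2]].
Characteristic polynomial det(A - λI) = λ^2 - 7λ + 10 = 0.
Eigenvalues λ = 5, 2.
For λ=5: (A-λI) row 2 is [9, -3], so an eigenvector is (-1, -3).
For λ=2: (A-λI) row 1 is [3, 0], so an eigenvector is (0, 1).
General solution: K_1e^(5t)(-1,-3) + K_2e^(2t)(0,1).

p(t) = -K_1e^(5t), q(t) = -3K_1e^(5t) + K_2e^(2t)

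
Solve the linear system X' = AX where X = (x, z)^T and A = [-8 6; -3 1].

x(t) = 2K_1e^(-5t) - K_2e^(-2t), z(t) = K_1e^(-5t) - K_2e^(-2t)

Coefficient matrix A = [[-8, 6], [-3, 1]].
Characteristic polynomial det(A - λI) = λ^2 + 7λ + 10 = 0.
Eigenvalues λ = -5, -2.
For λ=-5: (A-λI) row 1 is [-3, 6], so an eigenvector is (2, 1).
For λ=-2: (A-λI) row 1 is [-6, 6], so an eigenvector is (-1, -1).
General solution: K_1e^(-5t)(2,1) + K_2e^(-2t)(-1,-1).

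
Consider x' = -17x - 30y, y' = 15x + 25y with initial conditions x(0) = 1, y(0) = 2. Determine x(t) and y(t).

x(t) = -27e^(4t)sin(3t) + e^(4t)cos(3t), y(t) = 19e^(4t)sin(3t) + 2e^(4t)cos(3t)

Coefficient matrix A = [[-17, -30], [15, 25]].
Characteristic polynomial det(A - λI) = λ^2 - 8λ + 25 = 0.
Eigenvalues λ = 4 ± 3i (complex conjugate pair).
For λ=4+3i: an eigenvector is (-1,1) - i(-3,2) = (-1 + 3i, 1 - 2i).
A real fundamental pair from Re and Im of e^((4+3i)t)v: X_1 = e^(4t)(cos(3t)·(-1,1) + sin(3t)·(-3,2)), X_2 = e^(4t)(sin(3t)·(-1,1) - cos(3t)·(-3,2)).
General solution: K_1X_1 + K_2X_2.
Applying x(0)=1, y(0)=2 gives K_1=8, K_2=3.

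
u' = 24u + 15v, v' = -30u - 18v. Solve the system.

Coefficient matrix A = [[24, 15], [-30, -18]].
Characteristic polynomial det(A - λI) = λ^2 - 6λ + 18 = 0.
Eigenvalues λ = 3 ± 3i (complex conjugate pair).
For λ=3+3i: an eigenvector is (-2,3) - i(1,-1) = (-2 - i, 3 + i).
A real fundamental pair from Re and Im of e^((3+3i)t)v: X_1 = e^(3t)(cos(3t)·(-2,3) + sin(3t)·(1,-1)), X_2 = e^(3t)(sin(3t)·(-2,3) - cos(3t)·(1,-1)).
General solution: K_1X_1 + K_2X_2.

u(t) = K_1e^(3t)sin(3t) - 2K_1e^(3t)cos(3t) - 2K_2e^(3t)sin(3t) - K_2e^(3t)cos(3t), v(t) = -K_1e^(3t)sin(3t) + 3K_1e^(3t)cos(3t) + 3K_2e^(3t)sin(3t) + K_2e^(3t)cos(3t)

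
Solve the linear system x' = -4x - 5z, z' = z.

Coefficient matrix A = [[-4, -5], [0, 1]].
Characteristic polynomial det(A - λI) = λ^2 + 3λ - 4 = 0.
Eigenvalues λ = -4, 1.
For λ=-4: (A-λI) row 1 is [0, -5], so an eigenvector is (1, 0).
For λ=1: (A-λI) row 1 is [-5, -5], so an eigenvector is (1, -1).
General solution: C_1e^(-4t)(1,0) + C_2e^(t)(1,-1).

x(t) = C_1e^(-4t) + C_2e^(t), z(t) = -C_2e^(t)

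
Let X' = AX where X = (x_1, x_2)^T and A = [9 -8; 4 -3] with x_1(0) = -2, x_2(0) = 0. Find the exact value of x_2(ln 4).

A = [[9,-8],[4,-3]]; eigenvalues λ = 1, 5.
Eigenvectors: (1,1) for λ=1, (2,1) for λ=5.
From the initial condition, c_1 = 2, c_2 = -2.
x_2(ln 4) = (2)(4^1)(1) + (-2)(4^5)(1) = -2040.

-2040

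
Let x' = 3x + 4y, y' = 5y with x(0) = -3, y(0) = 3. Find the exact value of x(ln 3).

A = [[3,4],[0,5]]; eigenvalues λ = 5, 3.
Eigenvectors: (-2,-1) for λ=5, (1,0) for λ=3.
From the initial condition, c_1 = -3, c_2 = -9.
x(ln 3) = (-3)(3^5)(-2) + (-9)(3^3)(1) = 1215.

1215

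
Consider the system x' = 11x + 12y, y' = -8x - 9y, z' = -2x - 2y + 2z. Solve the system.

Coefficient matrix A = [[11, 12, 0], [-8, -9, 0], [-2, -2, 2]].
det(A - λI) = 0 gives eigenvalues λ = -1, 3, 2.
For λ=-1: eigenvector (-1,1,0).
For λ=3: eigenvector (3,-2,-2).
For λ=2: eigenvector (0,0,1).
General solution: C_1e^(-t)(-1,1,0) + C_2e^(3t)(3,-2,-2) + C_3e^(2t)(0,0,1).

x(t) = -C_1e^(-t) + 3C_2e^(3t), y(t) = C_1e^(-t) - 2C_2e^(3t), z(t) = -2C_2e^(3t) + C_3e^(2t)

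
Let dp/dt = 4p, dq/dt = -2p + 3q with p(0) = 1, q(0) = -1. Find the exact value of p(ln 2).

A = [[4,0],[-2,3]]; eigenvalues λ = 3, 4.
Eigenvectors: (0,1) for λ=3, (1,-2) for λ=4.
From the initial condition, c_1 = 1, c_2 = 1.
p(ln 2) = (1)(2^3)(0) + (1)(2^4)(1) = 16.

16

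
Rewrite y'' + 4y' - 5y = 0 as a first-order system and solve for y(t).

Let x_1 = y, x_2 = y'. Then x_1' = x_2 and x_2' = 5x_1 - 4x_2.
A = [[0,1],[5,-4]]; det(A-λI) = λ^2 + 4λ - 5.
Eigenvalues λ = 1, -5 with eigenvectors (1,1), (1,-5).

y(t) = K_1e^(t) + K_2e^(-5t)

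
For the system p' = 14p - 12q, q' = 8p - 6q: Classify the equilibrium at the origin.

unstable node

A = [[14,-12],[8,-6]]; det(A-λI) = λ^2 - 8λ + 12.
λ = 6, 2: both positive.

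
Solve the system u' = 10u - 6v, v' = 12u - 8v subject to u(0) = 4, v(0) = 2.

u(t) = 6e^(4t) - 2e^(-2t), v(t) = 6e^(4t) - 4e^(-2t)

Coefficient matrix A = [[10, -6], [12, -8]].
Characteristic polynomial det(A - λI) = λ^2 - 2λ - 8 = 0.
Eigenvalues λ = -2, 4.
For λ=-2: (A-λI) row 1 is [12, -6], so an eigenvector is (1, 2).
For λ=4: (A-λI) row 1 is [6, -6], so an eigenvector is (-1, -1).
General solution: c_1e^(-2t)(1,2) + c_2e^(4t)(-1,-1).
Applying u(0)=4, v(0)=2 gives c_1=-2, c_2=-6.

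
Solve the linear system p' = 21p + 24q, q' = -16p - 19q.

p(t) = c_1e^(-3t) - 3c_2e^(5t), q(t) = -c_1e^(-3t) + 2c_2e^(5t)

Coefficient matrix A = [[21, 24], [-16, -19]].
Characteristic polynomial det(A - λI) = λ^2 - 2λ - 15 = 0.
Eigenvalues λ = -3, 5.
For λ=-3: (A-λI) row 1 is [24, 24], so an eigenvector is (1, -1).
For λ=5: (A-λI) row 1 is [16, 24], so an eigenvector is (-3, 2).
General solution: c_1e^(-3t)(1,-1) + c_2e^(5t)(-3,2).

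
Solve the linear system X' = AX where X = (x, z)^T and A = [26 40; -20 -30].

Coefficient matrix A = [[26, 40], [-20, -30]].
Characteristic polynomial det(A - λI) = λ^2 + 4λ + 20 = 0.
Eigenvalues λ = -2 ± 4i (complex conjugate pair).
For λ=-2+4i: an eigenvector is (-3,2) - i(-1,1) = (-3 + i, 2 - i).
A real fundamental pair from Re and Im of e^((-2+4i)t)v: X_1 = e^(-2t)(cos(4t)·(-3,2) + sin(4t)·(-1,1)), X_2 = e^(-2t)(sin(4t)·(-3,2) - cos(4t)·(-1,1)).
General solution: K_1X_1 + K_2X_2.

x(t) = -K_1e^(-2t)sin(4t) - 3K_1e^(-2t)cos(4t) - 3K_2e^(-2t)sin(4t) + K_2e^(-2t)cos(4t), z(t) = K_1e^(-2t)sin(4t) + 2K_1e^(-2t)cos(4t) + 2K_2e^(-2t)sin(4t) - K_2e^(-2t)cos(4t)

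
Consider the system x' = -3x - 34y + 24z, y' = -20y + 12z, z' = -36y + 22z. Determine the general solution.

Coefficient matrix A = [[-3, -34, 24], [0, -20, 12], [0, -36, 22]].
det(A - λI) = 0 gives eigenvalues λ = -3, 4, -2.
For λ=-3: eigenvector (1,0,0).
For λ=4: eigenvector (2,1,2).
For λ=-2: eigenvector (-4,-2,-3).
General solution: C_1e^(-3t)(1,0,0) + C_2e^(4t)(2,1,2) + C_3e^(-2t)(-4,-2,-3).

x(t) = C_1e^(-3t) + 2C_2e^(4t) - 4C_3e^(-2t), y(t) = C_2e^(4t) - 2C_3e^(-2t), z(t) = 2C_2e^(4t) - 3C_3e^(-2t)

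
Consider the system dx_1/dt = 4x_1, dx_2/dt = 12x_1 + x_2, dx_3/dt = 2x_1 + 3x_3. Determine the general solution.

Coefficient matrix A = [[4, 0, 0], [12, 1, 0], [2, 0, 3]].
det(A - λI) = 0 gives eigenvalues λ = 1, 4, 3.
For λ=1: eigenvector (0,1,0).
For λ=4: eigenvector (1,4,2).
For λ=3: eigenvector (0,0,1).
General solution: C_1e^(t)(0,1,0) + C_2e^(4t)(1,4,2) + C_3e^(3t)(0,0,1).

x_1(t) = C_2e^(4t), x_2(t) = C_1e^(t) + 4C_2e^(4t), x_3(t) = 2C_2e^(4t) + C_3e^(3t)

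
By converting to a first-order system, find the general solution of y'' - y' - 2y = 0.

Let x_1 = y, x_2 = y'. Then x_1' = x_2 and x_2' = 2x_1 + x_2.
A = [[0,1],[2,1]]; det(A-λI) = λ^2 - λ - 2.
Eigenvalues λ = 2, -1 with eigenvectors (1,2), (1,-1).

y(t) = c_1e^(2t) + c_2e^(-t)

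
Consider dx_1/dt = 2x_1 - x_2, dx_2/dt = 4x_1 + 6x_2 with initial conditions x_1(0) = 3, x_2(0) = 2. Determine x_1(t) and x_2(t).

x_1(t) = -8te^(4t) + 3e^(4t), x_2(t) = 16te^(4t) + 2e^(4t)

Coefficient matrix A = [[2, -1], [4, 6]].
Characteristic polynomial det(A - λI) = λ^2 - 8λ + 16 = 0.
Single eigenvalue λ = 4 with algebraic multiplicity 2.
Eigenvector v = (1,-2); generalized eigenvector w with (A-λI)w=v is (1,-3).
General solution: e^(4t)[C_1·v + C_2·(t·v + w)].
Applying x_1(0)=3, x_2(0)=2 gives C_1=11, C_2=-8.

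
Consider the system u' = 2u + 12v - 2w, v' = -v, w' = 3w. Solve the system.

u(t) = c_1e^(2t) - 4c_2e^(-t) - 2c_3e^(3t), v(t) = c_2e^(-t), w(t) = c_3e^(3t)

Coefficient matrix A = [[2, 12, -2], [0, -1, 0], [0, 0, 3]].
det(A - λI) = 0 gives eigenvalues λ = 2, -1, 3.
For λ=2: eigenvector (1,0,0).
For λ=-1: eigenvector (-4,1,0).
For λ=3: eigenvector (-2,0,1).
General solution: c_1e^(2t)(1,0,0) + c_2e^(-t)(-4,1,0) + c_3e^(3t)(-2,0,1).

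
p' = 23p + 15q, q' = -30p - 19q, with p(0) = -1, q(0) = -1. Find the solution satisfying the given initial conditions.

p(t) = -12e^(2t)sin(3t) - e^(2t)cos(3t), q(t) = 17e^(2t)sin(3t) - e^(2t)cos(3t)

Coefficient matrix A = [[23, 15], [-30, -19]].
Characteristic polynomial det(A - λI) = λ^2 - 4λ + 13 = 0.
Eigenvalues λ = 2 ± 3i (complex conjugate pair).
For λ=2+3i: an eigenvector is (1,-1) - i(2,-3) = (1 - 2i, -1 + 3i).
A real fundamental pair from Re and Im of e^((2+3i)t)v: X_1 = e^(2t)(cos(3t)·(1,-1) + sin(3t)·(2,-3)), X_2 = e^(2t)(sin(3t)·(1,-1) - cos(3t)·(2,-3)).
General solution: c_1X_1 + c_2X_2.
Applying p(0)=-1, q(0)=-1 gives c_1=-5, c_2=-2.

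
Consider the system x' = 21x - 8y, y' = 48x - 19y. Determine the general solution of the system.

Coefficient matrix A = [[21, -8], [48, -19]].
Characteristic polynomial det(A - λI) = λ^2 - 2λ - 15 = 0.
Eigenvalues λ = -3, 5.
For λ=-3: (A-λI) row 1 is [24, -8], so an eigenvector is (-1, -3).
For λ=5: (A-λI) row 1 is [16, -8], so an eigenvector is (-1, -2).
General solution: c_1e^(-3t)(-1,-3) + c_2e^(5t)(-1,-2).

x(t) = -c_1e^(-3t) - c_2e^(5t), y(t) = -3c_1e^(-3t) - 2c_2e^(5t)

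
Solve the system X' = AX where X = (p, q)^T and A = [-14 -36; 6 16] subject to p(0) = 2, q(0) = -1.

p(t) = 2e^(4t), q(t) = -e^(4t)

Coefficient matrix A = [[-14, -36], [6, 16]].
Characteristic polynomial det(A - λI) = λ^2 - 2λ - 8 = 0.
Eigenvalues λ = -2, 4.
For λ=-2: (A-λI) row 1 is [-12, -36], so an eigenvector is (3, -1).
For λ=4: (A-λI) row 1 is [-18, -36], so an eigenvector is (2, -1).
General solution: c_1e^(-2t)(3,-1) + c_2e^(4t)(2,-1).
Applying p(0)=2, q(0)=-1 gives c_1=0, c_2=1.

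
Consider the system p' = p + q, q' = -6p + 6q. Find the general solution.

p(t) = -K_1e^(4t) - K_2e^(3t), q(t) = -3K_1e^(4t) - 2K_2e^(3t)

Coefficient matrix A = [[1, 1], [-6, 6]].
Characteristic polynomial det(A - λI) = λ^2 - 7λ + 12 = 0.
Eigenvalues λ = 4, 3.
For λ=4: (A-λI) row 1 is [-3, 1], so an eigenvector is (-1, -3).
For λ=3: (A-λI) row 1 is [-2, 1], so an eigenvector is (-1, -2).
General solution: K_1e^(4t)(-1,-3) + K_2e^(3t)(-1,-2).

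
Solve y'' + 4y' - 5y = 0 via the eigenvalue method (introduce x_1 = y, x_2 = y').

y(t) = C_1e^(-5t) + C_2e^(t)

Let x_1 = y, x_2 = y'. Then x_1' = x_2 and x_2' = 5x_1 - 4x_2.
A = [[0,1],[5,-4]]; det(A-λI) = λ^2 + 4λ - 5.
Eigenvalues λ = -5, 1 with eigenvectors (1,-5), (1,1).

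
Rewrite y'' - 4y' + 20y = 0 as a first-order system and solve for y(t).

y(t) = K_1e^(2t)cos(4t) + K_2e^(2t)sin(4t)

Let x_1 = y, x_2 = y'. Then x_1' = x_2 and x_2' = -20x_1 + 4x_2.
A = [[0,1],[-20,4]]; det(A-λI) = λ^2 - 4λ + 20.
Eigenvalues λ = 2 ± 4i.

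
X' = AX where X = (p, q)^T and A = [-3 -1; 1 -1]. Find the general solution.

Coefficient matrix A = [[-3, -1], [1, -1]].
Characteristic polynomial det(A - λI) = λ^2 + 4λ + 4 = 0.
Single eigenvalue λ = -2 with algebraic multiplicity 2.
Eigenvector v = (-1,1); generalized eigenvector w with (A-λI)w=v is (0,1).
General solution: e^(-2t)[c_1·v + c_2·(t·v + w)].

p(t) = -c_1e^(-2t) - c_2te^(-2t), q(t) = c_1e^(-2t) + c_2te^(-2t) + c_2e^(-2t)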